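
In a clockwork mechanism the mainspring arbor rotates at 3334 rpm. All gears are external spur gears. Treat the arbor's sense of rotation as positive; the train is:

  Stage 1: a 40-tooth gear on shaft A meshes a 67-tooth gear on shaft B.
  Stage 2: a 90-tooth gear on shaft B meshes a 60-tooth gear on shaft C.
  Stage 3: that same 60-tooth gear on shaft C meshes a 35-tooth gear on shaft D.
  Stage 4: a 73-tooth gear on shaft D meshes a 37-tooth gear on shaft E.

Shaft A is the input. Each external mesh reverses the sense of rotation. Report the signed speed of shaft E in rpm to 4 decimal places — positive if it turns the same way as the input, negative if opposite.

Stage 1 [40T→67T]: ω = 3334.0000×40/67 = 1990.4478 rpm, dir flips to −; running = −1990.4478
Stage 2 [90T→60T]: ω = 1990.4478×90/60 = 2985.6716 rpm, dir flips to +; running = +2985.6716
Stage 3 [60T→35T]: ω = 2985.6716×60/35 = 5118.2942 rpm, dir flips to −; running = −5118.2942
Stage 4 [73T→37T]: ω = 5118.2942×73/37 = 10098.2562 rpm, dir flips to +; running = +10098.2562

+10098.2562 rpm (same as input, |ω| = 10098.2562 rpm)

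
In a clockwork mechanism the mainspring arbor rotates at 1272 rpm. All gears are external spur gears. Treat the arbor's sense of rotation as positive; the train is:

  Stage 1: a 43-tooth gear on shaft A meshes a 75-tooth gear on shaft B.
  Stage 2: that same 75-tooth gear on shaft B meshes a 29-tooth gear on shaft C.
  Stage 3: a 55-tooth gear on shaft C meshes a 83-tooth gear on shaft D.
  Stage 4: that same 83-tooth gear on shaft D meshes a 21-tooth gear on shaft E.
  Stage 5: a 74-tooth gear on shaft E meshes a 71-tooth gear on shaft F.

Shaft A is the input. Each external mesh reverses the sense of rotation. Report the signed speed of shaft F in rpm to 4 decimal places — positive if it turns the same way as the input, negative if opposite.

Stage 1 [43T→75T]: ω = 1272.0000×43/75 = 729.2800 rpm, dir flips to −; running = −729.2800
Stage 2 [75T→29T]: ω = 729.2800×75/29 = 1886.0690 rpm, dir flips to +; running = +1886.0690
Stage 3 [55T→83T]: ω = 1886.0690×55/83 = 1249.8047 rpm, dir flips to −; running = −1249.8047
Stage 4 [83T→21T]: ω = 1249.8047×83/21 = 4939.7044 rpm, dir flips to +; running = +4939.7044
Stage 5 [74T→71T]: ω = 4939.7044×74/71 = 5148.4243 rpm, dir flips to −; running = −5148.4243

-5148.4243 rpm (opposite to input, |ω| = 5148.4243 rpm)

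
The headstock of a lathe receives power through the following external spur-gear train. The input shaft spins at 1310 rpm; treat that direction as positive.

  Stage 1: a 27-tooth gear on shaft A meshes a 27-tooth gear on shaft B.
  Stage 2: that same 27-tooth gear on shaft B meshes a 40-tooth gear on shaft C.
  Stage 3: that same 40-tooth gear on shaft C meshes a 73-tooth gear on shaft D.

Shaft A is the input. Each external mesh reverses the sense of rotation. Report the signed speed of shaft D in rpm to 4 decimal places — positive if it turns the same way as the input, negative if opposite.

Stage 1 [27T→27T]: ω = 1310.0000×27/27 = 1310.0000 rpm, dir flips to −; running = −1310.0000
Stage 2 [27T→40T]: ω = 1310.0000×27/40 = 884.2500 rpm, dir flips to +; running = +884.2500
Stage 3 [40T→73T]: ω = 884.2500×40/73 = 484.5205 rpm, dir flips to −; running = −484.5205

-484.5205 rpm (opposite to input, |ω| = 484.5205 rpm)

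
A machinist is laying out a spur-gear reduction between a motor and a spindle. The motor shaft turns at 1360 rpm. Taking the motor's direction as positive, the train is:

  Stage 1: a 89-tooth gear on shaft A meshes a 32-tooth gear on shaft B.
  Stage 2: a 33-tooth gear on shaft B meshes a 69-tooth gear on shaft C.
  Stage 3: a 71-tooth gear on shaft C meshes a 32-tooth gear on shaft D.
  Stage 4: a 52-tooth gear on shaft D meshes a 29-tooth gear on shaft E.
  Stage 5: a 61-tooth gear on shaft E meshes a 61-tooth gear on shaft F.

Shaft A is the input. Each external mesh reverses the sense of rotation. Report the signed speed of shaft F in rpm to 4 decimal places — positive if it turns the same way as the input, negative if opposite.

Stage 1 [89T→32T]: ω = 1360.0000×89/32 = 3782.5000 rpm, dir flips to −; running = −3782.5000
Stage 2 [33T→69T]: ω = 3782.5000×33/69 = 1809.0217 rpm, dir flips to +; running = +1809.0217
Stage 3 [71T→32T]: ω = 1809.0217×71/32 = 4013.7670 rpm, dir flips to −; running = −4013.7670
Stage 4 [52T→29T]: ω = 4013.7670×52/29 = 7197.0994 rpm, dir flips to +; running = +7197.0994
Stage 5 [61T→61T]: ω = 7197.0994×61/61 = 7197.0994 rpm, dir flips to −; running = −7197.0994

-7197.0994 rpm (opposite to input, |ω| = 7197.0994 rpm)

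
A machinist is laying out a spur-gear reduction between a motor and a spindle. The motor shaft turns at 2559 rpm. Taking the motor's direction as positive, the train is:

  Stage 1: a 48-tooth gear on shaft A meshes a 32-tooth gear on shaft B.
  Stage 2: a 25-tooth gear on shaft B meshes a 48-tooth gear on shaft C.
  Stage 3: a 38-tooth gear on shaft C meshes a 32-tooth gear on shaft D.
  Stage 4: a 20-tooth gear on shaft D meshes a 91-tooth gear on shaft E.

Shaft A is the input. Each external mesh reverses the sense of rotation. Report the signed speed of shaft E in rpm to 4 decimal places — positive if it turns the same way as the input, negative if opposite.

Stage 1 [48T→32T]: ω = 2559.0000×48/32 = 3838.5000 rpm, dir flips to −; running = −3838.5000
Stage 2 [25T→48T]: ω = 3838.5000×25/48 = 1999.2188 rpm, dir flips to +; running = +1999.2188
Stage 3 [38T→32T]: ω = 1999.2188×38/32 = 2374.0723 rpm, dir flips to −; running = −2374.0723
Stage 4 [20T→91T]: ω = 2374.0723×20/91 = 521.7741 rpm, dir flips to +; running = +521.7741

+521.7741 rpm (same as input, |ω| = 521.7741 rpm)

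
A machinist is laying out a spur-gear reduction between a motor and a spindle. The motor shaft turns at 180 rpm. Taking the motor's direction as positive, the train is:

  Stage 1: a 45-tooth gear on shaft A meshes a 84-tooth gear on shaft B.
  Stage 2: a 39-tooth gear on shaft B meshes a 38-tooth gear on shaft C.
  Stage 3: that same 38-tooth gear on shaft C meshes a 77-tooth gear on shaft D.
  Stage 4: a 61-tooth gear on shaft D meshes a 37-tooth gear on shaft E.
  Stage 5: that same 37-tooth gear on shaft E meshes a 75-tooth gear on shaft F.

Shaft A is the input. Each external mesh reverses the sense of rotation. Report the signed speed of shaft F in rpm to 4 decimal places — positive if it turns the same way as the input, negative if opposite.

Stage 1 [45T→84T]: ω = 180.0000×45/84 = 96.4286 rpm, dir flips to −; running = −96.4286
Stage 2 [39T→38T]: ω = 96.4286×39/38 = 98.9662 rpm, dir flips to +; running = +98.9662
Stage 3 [38T→77T]: ω = 98.9662×38/77 = 48.8404 rpm, dir flips to −; running = −48.8404
Stage 4 [61T→37T]: ω = 48.8404×61/37 = 80.5207 rpm, dir flips to +; running = +80.5207
Stage 5 [37T→75T]: ω = 80.5207×37/75 = 39.7236 rpm, dir flips to −; running = −39.7236

-39.7236 rpm (opposite to input, |ω| = 39.7236 rpm)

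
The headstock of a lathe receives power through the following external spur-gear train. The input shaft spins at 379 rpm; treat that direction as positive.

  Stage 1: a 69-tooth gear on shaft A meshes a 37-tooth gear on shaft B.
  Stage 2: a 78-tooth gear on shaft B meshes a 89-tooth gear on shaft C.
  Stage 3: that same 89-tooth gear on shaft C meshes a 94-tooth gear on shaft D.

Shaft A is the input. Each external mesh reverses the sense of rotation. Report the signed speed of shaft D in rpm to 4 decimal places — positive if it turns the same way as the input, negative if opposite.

Stage 1 [69T→37T]: ω = 379.0000×69/37 = 706.7838 rpm, dir flips to −; running = −706.7838
Stage 2 [78T→89T]: ω = 706.7838×78/89 = 619.4285 rpm, dir flips to +; running = +619.4285
Stage 3 [89T→94T]: ω = 619.4285×89/94 = 586.4802 rpm, dir flips to −; running = −586.4802

-586.4802 rpm (opposite to input, |ω| = 586.4802 rpm)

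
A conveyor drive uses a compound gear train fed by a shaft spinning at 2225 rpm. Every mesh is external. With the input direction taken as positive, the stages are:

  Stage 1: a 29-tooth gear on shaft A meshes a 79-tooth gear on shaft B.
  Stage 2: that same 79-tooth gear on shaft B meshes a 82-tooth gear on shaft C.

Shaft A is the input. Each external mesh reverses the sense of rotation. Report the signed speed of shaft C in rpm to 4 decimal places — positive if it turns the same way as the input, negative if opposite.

Stage 1 [29T→79T]: ω = 2225.0000×29/79 = 816.7722 rpm, dir flips to −; running = −816.7722
Stage 2 [79T→82T]: ω = 816.7722×79/82 = 786.8902 rpm, dir flips to +; running = +786.8902

+786.8902 rpm (same as input, |ω| = 786.8902 rpm)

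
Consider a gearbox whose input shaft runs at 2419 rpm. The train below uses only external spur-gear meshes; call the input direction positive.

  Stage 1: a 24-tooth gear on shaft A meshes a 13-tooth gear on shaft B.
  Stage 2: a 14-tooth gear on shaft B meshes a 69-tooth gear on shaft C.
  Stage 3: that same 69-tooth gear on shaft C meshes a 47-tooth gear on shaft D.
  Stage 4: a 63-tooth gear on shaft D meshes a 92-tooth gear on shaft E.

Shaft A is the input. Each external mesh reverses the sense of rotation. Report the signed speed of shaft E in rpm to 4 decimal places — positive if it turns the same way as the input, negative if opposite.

Stage 1 [24T→13T]: ω = 2419.0000×24/13 = 4465.8462 rpm, dir flips to −; running = −4465.8462
Stage 2 [14T→69T]: ω = 4465.8462×14/69 = 906.1137 rpm, dir flips to +; running = +906.1137
Stage 3 [69T→47T]: ω = 906.1137×69/47 = 1330.2520 rpm, dir flips to −; running = −1330.2520
Stage 4 [63T→92T]: ω = 1330.2520×63/92 = 910.9335 rpm, dir flips to +; running = +910.9335

+910.9335 rpm (same as input, |ω| = 910.9335 rpm)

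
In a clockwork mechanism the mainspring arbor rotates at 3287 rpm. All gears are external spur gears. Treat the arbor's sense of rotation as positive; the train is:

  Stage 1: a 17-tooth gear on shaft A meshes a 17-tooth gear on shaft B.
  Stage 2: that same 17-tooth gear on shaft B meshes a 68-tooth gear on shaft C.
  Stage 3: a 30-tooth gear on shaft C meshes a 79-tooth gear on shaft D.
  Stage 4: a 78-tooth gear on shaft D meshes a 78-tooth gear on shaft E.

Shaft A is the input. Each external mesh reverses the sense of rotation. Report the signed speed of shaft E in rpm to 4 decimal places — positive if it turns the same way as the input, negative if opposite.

+312.0570 rpm (same as input, |ω| = 312.0570 rpm)

Stage 1 [17T→17T]: ω = 3287.0000×17/17 = 3287.0000 rpm, dir flips to −; running = −3287.0000
Stage 2 [17T→68T]: ω = 3287.0000×17/68 = 821.7500 rpm, dir flips to +; running = +821.7500
Stage 3 [30T→79T]: ω = 821.7500×30/79 = 312.0570 rpm, dir flips to −; running = −312.0570
Stage 4 [78T→78T]: ω = 312.0570×78/78 = 312.0570 rpm, dir flips to +; running = +312.0570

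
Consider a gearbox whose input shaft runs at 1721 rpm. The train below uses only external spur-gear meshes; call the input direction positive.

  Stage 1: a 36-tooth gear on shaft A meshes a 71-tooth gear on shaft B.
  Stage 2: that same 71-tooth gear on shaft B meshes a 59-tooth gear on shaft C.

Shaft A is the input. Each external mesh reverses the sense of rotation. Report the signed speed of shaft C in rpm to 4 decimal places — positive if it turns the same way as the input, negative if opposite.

+1050.1017 rpm (same as input, |ω| = 1050.1017 rpm)

Stage 1 [36T→71T]: ω = 1721.0000×36/71 = 872.6197 rpm, dir flips to −; running = −872.6197
Stage 2 [71T→59T]: ω = 872.6197×71/59 = 1050.1017 rpm, dir flips to +; running = +1050.1017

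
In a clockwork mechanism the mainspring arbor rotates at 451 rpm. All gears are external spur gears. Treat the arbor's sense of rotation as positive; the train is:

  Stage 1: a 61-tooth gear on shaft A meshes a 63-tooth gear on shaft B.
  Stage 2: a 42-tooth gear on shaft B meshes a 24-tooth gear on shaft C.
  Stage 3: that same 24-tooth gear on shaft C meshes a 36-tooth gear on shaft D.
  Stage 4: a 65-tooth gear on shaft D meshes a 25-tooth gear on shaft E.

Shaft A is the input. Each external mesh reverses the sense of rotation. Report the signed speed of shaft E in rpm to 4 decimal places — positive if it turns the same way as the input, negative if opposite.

Stage 1 [61T→63T]: ω = 451.0000×61/63 = 436.6825 rpm, dir flips to −; running = −436.6825
Stage 2 [42T→24T]: ω = 436.6825×42/24 = 764.1944 rpm, dir flips to +; running = +764.1944
Stage 3 [24T→36T]: ω = 764.1944×24/36 = 509.4630 rpm, dir flips to −; running = −509.4630
Stage 4 [65T→25T]: ω = 509.4630×65/25 = 1324.6037 rpm, dir flips to +; running = +1324.6037

+1324.6037 rpm (same as input, |ω| = 1324.6037 rpm)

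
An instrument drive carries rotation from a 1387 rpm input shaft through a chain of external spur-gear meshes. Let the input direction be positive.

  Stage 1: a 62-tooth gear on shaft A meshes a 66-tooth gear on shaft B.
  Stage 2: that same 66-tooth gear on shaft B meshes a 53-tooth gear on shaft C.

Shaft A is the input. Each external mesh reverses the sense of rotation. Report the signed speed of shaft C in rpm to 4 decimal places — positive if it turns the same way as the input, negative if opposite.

+1622.5283 rpm (same as input, |ω| = 1622.5283 rpm)

Stage 1 [62T→66T]: ω = 1387.0000×62/66 = 1302.9394 rpm, dir flips to −; running = −1302.9394
Stage 2 [66T→53T]: ω = 1302.9394×66/53 = 1622.5283 rpm, dir flips to +; running = +1622.5283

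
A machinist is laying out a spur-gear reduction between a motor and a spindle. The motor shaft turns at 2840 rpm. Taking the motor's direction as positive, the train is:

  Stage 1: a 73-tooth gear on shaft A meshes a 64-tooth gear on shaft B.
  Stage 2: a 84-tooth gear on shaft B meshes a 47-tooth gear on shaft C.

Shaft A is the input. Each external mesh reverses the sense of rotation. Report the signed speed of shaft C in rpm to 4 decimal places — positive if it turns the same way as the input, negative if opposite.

+5789.5213 rpm (same as input, |ω| = 5789.5213 rpm)

Stage 1 [73T→64T]: ω = 2840.0000×73/64 = 3239.3750 rpm, dir flips to −; running = −3239.3750
Stage 2 [84T→47T]: ω = 3239.3750×84/47 = 5789.5213 rpm, dir flips to +; running = +5789.5213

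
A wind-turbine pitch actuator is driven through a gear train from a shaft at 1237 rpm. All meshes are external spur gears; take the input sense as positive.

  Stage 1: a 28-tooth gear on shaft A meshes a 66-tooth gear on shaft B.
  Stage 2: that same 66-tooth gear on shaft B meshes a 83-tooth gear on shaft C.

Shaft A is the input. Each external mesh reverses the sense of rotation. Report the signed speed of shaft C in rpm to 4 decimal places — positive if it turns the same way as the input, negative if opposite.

Stage 1 [28T→66T]: ω = 1237.0000×28/66 = 524.7879 rpm, dir flips to −; running = −524.7879
Stage 2 [66T→83T]: ω = 524.7879×66/83 = 417.3012 rpm, dir flips to +; running = +417.3012

+417.3012 rpm (same as input, |ω| = 417.3012 rpm)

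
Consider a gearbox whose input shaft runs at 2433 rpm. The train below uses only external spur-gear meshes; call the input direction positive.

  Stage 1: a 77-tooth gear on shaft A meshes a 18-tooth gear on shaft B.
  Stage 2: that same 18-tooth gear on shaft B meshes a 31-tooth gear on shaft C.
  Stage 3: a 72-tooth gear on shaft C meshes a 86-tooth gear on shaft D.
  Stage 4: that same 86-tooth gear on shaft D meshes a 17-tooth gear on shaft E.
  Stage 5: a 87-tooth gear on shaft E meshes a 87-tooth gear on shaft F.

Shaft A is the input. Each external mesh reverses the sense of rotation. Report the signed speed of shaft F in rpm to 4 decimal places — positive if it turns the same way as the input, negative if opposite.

-25594.9753 rpm (opposite to input, |ω| = 25594.9753 rpm)

Stage 1 [77T→18T]: ω = 2433.0000×77/18 = 10407.8333 rpm, dir flips to −; running = −10407.8333
Stage 2 [18T→31T]: ω = 10407.8333×18/31 = 6043.2581 rpm, dir flips to +; running = +6043.2581
Stage 3 [72T→86T]: ω = 6043.2581×72/86 = 5059.4719 rpm, dir flips to −; running = −5059.4719
Stage 4 [86T→17T]: ω = 5059.4719×86/17 = 25594.9753 rpm, dir flips to +; running = +25594.9753
Stage 5 [87T→87T]: ω = 25594.9753×87/87 = 25594.9753 rpm, dir flips to −; running = −25594.9753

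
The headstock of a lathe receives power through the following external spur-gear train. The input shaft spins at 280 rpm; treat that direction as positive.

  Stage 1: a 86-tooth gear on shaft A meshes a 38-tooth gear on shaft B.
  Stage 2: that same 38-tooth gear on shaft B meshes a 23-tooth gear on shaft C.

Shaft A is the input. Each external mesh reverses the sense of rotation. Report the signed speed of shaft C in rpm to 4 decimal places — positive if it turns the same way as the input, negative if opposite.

+1046.9565 rpm (same as input, |ω| = 1046.9565 rpm)

Stage 1 [86T→38T]: ω = 280.0000×86/38 = 633.6842 rpm, dir flips to −; running = −633.6842
Stage 2 [38T→23T]: ω = 633.6842×38/23 = 1046.9565 rpm, dir flips to +; running = +1046.9565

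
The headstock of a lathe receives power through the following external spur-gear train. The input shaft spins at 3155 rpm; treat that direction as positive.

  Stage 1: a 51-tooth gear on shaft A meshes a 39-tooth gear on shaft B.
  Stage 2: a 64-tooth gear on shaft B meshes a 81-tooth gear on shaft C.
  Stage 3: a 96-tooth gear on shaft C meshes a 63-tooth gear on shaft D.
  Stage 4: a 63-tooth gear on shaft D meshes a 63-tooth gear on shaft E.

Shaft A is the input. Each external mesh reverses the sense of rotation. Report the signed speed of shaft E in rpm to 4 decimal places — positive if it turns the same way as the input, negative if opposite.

+4967.4165 rpm (same as input, |ω| = 4967.4165 rpm)

Stage 1 [51T→39T]: ω = 3155.0000×51/39 = 4125.7692 rpm, dir flips to −; running = −4125.7692
Stage 2 [64T→81T]: ω = 4125.7692×64/81 = 3259.8670 rpm, dir flips to +; running = +3259.8670
Stage 3 [96T→63T]: ω = 3259.8670×96/63 = 4967.4165 rpm, dir flips to −; running = −4967.4165
Stage 4 [63T→63T]: ω = 4967.4165×63/63 = 4967.4165 rpm, dir flips to +; running = +4967.4165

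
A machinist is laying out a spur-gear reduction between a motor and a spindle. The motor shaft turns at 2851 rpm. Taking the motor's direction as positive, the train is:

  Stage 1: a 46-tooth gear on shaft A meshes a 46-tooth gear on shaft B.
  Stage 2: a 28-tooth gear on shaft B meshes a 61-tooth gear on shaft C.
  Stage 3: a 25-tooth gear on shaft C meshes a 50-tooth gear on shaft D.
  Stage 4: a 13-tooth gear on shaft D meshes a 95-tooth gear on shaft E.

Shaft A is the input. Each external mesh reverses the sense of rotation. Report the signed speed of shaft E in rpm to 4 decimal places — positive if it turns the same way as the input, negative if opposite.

Stage 1 [46T→46T]: ω = 2851.0000×46/46 = 2851.0000 rpm, dir flips to −; running = −2851.0000
Stage 2 [28T→61T]: ω = 2851.0000×28/61 = 1308.6557 rpm, dir flips to +; running = +1308.6557
Stage 3 [25T→50T]: ω = 1308.6557×25/50 = 654.3279 rpm, dir flips to −; running = −654.3279
Stage 4 [13T→95T]: ω = 654.3279×13/95 = 89.5396 rpm, dir flips to +; running = +89.5396

+89.5396 rpm (same as input, |ω| = 89.5396 rpm)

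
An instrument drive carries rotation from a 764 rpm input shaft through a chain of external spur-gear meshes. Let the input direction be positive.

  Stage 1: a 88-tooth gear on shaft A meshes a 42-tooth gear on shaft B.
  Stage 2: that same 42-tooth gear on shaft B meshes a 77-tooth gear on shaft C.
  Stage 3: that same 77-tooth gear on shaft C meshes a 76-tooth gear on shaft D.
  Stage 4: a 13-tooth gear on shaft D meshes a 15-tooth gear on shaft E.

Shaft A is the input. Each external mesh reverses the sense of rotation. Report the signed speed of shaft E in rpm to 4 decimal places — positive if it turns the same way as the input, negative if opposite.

Stage 1 [88T→42T]: ω = 764.0000×88/42 = 1600.7619 rpm, dir flips to −; running = −1600.7619
Stage 2 [42T→77T]: ω = 1600.7619×42/77 = 873.1429 rpm, dir flips to +; running = +873.1429
Stage 3 [77T→76T]: ω = 873.1429×77/76 = 884.6316 rpm, dir flips to −; running = −884.6316
Stage 4 [13T→15T]: ω = 884.6316×13/15 = 766.6807 rpm, dir flips to +; running = +766.6807

+766.6807 rpm (same as input, |ω| = 766.6807 rpm)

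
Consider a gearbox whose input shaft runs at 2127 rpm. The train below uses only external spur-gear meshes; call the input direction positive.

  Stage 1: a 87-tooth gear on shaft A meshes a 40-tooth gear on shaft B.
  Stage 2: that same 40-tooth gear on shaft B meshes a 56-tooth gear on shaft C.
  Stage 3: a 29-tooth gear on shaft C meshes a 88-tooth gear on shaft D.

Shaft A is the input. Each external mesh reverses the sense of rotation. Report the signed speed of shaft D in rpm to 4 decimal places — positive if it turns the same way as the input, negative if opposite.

-1088.9653 rpm (opposite to input, |ω| = 1088.9653 rpm)

Stage 1 [87T→40T]: ω = 2127.0000×87/40 = 4626.2250 rpm, dir flips to −; running = −4626.2250
Stage 2 [40T→56T]: ω = 4626.2250×40/56 = 3304.4464 rpm, dir flips to +; running = +3304.4464
Stage 3 [29T→88T]: ω = 3304.4464×29/88 = 1088.9653 rpm, dir flips to −; running = −1088.9653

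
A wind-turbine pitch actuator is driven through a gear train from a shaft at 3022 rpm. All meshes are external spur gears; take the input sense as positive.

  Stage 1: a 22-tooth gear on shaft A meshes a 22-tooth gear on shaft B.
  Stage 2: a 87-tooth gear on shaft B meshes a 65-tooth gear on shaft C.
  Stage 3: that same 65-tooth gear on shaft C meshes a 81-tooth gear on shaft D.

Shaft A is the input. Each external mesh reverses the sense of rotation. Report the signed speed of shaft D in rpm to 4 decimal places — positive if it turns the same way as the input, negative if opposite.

Stage 1 [22T→22T]: ω = 3022.0000×22/22 = 3022.0000 rpm, dir flips to −; running = −3022.0000
Stage 2 [87T→65T]: ω = 3022.0000×87/65 = 4044.8308 rpm, dir flips to +; running = +4044.8308
Stage 3 [65T→81T]: ω = 4044.8308×65/81 = 3245.8519 rpm, dir flips to −; running = −3245.8519

-3245.8519 rpm (opposite to input, |ω| = 3245.8519 rpm)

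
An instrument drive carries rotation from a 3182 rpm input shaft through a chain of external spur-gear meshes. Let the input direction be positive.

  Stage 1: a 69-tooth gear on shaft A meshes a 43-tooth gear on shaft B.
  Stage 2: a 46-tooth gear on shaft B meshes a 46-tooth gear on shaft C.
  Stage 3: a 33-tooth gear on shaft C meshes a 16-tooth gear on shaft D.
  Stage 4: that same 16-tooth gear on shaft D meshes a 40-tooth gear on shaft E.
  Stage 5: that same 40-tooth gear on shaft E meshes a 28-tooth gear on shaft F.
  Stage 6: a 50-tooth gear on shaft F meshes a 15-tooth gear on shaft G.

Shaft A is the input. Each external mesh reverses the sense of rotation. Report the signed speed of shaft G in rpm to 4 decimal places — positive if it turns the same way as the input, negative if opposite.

Stage 1 [69T→43T]: ω = 3182.0000×69/43 = 5106.0000 rpm, dir flips to −; running = −5106.0000
Stage 2 [46T→46T]: ω = 5106.0000×46/46 = 5106.0000 rpm, dir flips to +; running = +5106.0000
Stage 3 [33T→16T]: ω = 5106.0000×33/16 = 10531.1250 rpm, dir flips to −; running = −10531.1250
Stage 4 [16T→40T]: ω = 10531.1250×16/40 = 4212.4500 rpm, dir flips to +; running = +4212.4500
Stage 5 [40T→28T]: ω = 4212.4500×40/28 = 6017.7857 rpm, dir flips to −; running = −6017.7857
Stage 6 [50T→15T]: ω = 6017.7857×50/15 = 20059.2857 rpm, dir flips to +; running = +20059.2857

+20059.2857 rpm (same as input, |ω| = 20059.2857 rpm)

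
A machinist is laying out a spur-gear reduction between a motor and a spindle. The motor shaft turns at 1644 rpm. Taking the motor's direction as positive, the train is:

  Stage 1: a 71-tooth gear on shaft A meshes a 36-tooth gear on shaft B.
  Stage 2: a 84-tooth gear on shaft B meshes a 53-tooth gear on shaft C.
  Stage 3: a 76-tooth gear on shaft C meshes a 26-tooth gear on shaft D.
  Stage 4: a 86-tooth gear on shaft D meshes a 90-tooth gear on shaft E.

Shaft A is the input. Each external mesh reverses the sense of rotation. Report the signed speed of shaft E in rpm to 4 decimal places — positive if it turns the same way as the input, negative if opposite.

Stage 1 [71T→36T]: ω = 1644.0000×71/36 = 3242.3333 rpm, dir flips to −; running = −3242.3333
Stage 2 [84T→53T]: ω = 3242.3333×84/53 = 5138.7925 rpm, dir flips to +; running = +5138.7925
Stage 3 [76T→26T]: ω = 5138.7925×76/26 = 15021.0856 rpm, dir flips to −; running = −15021.0856
Stage 4 [86T→90T]: ω = 15021.0856×86/90 = 14353.4818 rpm, dir flips to +; running = +14353.4818

+14353.4818 rpm (same as input, |ω| = 14353.4818 rpm)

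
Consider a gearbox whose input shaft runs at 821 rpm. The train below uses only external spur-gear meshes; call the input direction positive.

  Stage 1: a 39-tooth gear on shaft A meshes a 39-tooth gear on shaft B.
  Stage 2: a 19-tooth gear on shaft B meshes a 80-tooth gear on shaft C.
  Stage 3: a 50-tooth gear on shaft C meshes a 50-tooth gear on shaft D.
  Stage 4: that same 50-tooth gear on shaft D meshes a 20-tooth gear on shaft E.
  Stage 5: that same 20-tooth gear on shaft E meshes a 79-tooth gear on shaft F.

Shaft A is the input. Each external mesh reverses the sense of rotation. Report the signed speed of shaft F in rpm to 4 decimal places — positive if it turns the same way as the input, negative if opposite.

-123.4098 rpm (opposite to input, |ω| = 123.4098 rpm)

Stage 1 [39T→39T]: ω = 821.0000×39/39 = 821.0000 rpm, dir flips to −; running = −821.0000
Stage 2 [19T→80T]: ω = 821.0000×19/80 = 194.9875 rpm, dir flips to +; running = +194.9875
Stage 3 [50T→50T]: ω = 194.9875×50/50 = 194.9875 rpm, dir flips to −; running = −194.9875
Stage 4 [50T→20T]: ω = 194.9875×50/20 = 487.4688 rpm, dir flips to +; running = +487.4688
Stage 5 [20T→79T]: ω = 487.4688×20/79 = 123.4098 rpm, dir flips to −; running = −123.4098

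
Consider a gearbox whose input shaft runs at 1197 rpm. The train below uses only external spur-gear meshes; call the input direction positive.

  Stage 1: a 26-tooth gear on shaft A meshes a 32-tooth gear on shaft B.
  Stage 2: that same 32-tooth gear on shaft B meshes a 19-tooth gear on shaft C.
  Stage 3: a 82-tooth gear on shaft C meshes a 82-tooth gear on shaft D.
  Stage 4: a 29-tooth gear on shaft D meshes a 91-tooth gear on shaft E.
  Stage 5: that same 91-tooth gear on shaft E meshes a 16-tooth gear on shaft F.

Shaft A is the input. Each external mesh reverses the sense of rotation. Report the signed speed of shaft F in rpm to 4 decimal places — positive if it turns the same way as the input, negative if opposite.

Stage 1 [26T→32T]: ω = 1197.0000×26/32 = 972.5625 rpm, dir flips to −; running = −972.5625
Stage 2 [32T→19T]: ω = 972.5625×32/19 = 1638.0000 rpm, dir flips to +; running = +1638.0000
Stage 3 [82T→82T]: ω = 1638.0000×82/82 = 1638.0000 rpm, dir flips to −; running = −1638.0000
Stage 4 [29T→91T]: ω = 1638.0000×29/91 = 522.0000 rpm, dir flips to +; running = +522.0000
Stage 5 [91T→16T]: ω = 522.0000×91/16 = 2968.8750 rpm, dir flips to −; running = −2968.8750

-2968.8750 rpm (opposite to input, |ω| = 2968.8750 rpm)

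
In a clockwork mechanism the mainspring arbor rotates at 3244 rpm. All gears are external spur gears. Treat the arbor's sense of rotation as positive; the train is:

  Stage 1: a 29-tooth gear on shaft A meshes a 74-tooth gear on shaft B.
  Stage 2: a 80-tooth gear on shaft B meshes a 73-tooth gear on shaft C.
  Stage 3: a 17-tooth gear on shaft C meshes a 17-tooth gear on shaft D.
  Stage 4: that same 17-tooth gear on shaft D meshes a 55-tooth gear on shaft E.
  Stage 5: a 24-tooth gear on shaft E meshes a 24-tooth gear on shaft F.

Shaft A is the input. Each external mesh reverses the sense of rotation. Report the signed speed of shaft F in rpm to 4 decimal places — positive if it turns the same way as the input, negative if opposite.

Stage 1 [29T→74T]: ω = 3244.0000×29/74 = 1271.2973 rpm, dir flips to −; running = −1271.2973
Stage 2 [80T→73T]: ω = 1271.2973×80/73 = 1393.2025 rpm, dir flips to +; running = +1393.2025
Stage 3 [17T→17T]: ω = 1393.2025×17/17 = 1393.2025 rpm, dir flips to −; running = −1393.2025
Stage 4 [17T→55T]: ω = 1393.2025×17/55 = 430.6262 rpm, dir flips to +; running = +430.6262
Stage 5 [24T→24T]: ω = 430.6262×24/24 = 430.6262 rpm, dir flips to −; running = −430.6262

-430.6262 rpm (opposite to input, |ω| = 430.6262 rpm)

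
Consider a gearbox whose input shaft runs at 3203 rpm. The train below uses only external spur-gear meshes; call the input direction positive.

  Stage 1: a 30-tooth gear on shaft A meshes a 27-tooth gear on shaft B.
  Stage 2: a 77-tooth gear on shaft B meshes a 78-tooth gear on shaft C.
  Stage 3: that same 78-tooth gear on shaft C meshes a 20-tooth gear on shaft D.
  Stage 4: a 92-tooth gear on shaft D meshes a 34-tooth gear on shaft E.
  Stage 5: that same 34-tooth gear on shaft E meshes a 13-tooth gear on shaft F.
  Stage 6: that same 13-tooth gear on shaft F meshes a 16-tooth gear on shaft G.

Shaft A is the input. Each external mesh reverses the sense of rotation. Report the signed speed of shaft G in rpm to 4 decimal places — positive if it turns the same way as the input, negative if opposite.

+78784.9028 rpm (same as input, |ω| = 78784.9028 rpm)

Stage 1 [30T→27T]: ω = 3203.0000×30/27 = 3558.8889 rpm, dir flips to −; running = −3558.8889
Stage 2 [77T→78T]: ω = 3558.8889×77/78 = 3513.2621 rpm, dir flips to +; running = +3513.2621
Stage 3 [78T→20T]: ω = 3513.2621×78/20 = 13701.7222 rpm, dir flips to −; running = −13701.7222
Stage 4 [92T→34T]: ω = 13701.7222×92/34 = 37075.2484 rpm, dir flips to +; running = +37075.2484
Stage 5 [34T→13T]: ω = 37075.2484×34/13 = 96966.0342 rpm, dir flips to −; running = −96966.0342
Stage 6 [13T→16T]: ω = 96966.0342×13/16 = 78784.9028 rpm, dir flips to +; running = +78784.9028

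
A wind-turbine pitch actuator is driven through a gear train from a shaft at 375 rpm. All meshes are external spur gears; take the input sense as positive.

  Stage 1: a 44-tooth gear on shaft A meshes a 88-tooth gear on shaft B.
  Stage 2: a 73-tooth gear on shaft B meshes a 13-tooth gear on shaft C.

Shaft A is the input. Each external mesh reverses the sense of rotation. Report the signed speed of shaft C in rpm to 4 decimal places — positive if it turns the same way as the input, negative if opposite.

+1052.8846 rpm (same as input, |ω| = 1052.8846 rpm)

Stage 1 [44T→88T]: ω = 375.0000×44/88 = 187.5000 rpm, dir flips to −; running = −187.5000
Stage 2 [73T→13T]: ω = 187.5000×73/13 = 1052.8846 rpm, dir flips to +; running = +1052.8846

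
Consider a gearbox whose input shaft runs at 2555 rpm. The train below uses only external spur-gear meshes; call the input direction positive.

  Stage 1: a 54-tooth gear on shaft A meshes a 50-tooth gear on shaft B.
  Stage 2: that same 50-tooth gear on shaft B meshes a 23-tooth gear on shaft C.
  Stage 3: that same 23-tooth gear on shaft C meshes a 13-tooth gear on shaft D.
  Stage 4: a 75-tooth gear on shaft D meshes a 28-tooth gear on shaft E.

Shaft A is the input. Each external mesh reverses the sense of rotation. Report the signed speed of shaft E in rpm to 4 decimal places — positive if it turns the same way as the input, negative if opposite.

+28427.8846 rpm (same as input, |ω| = 28427.8846 rpm)

Stage 1 [54T→50T]: ω = 2555.0000×54/50 = 2759.4000 rpm, dir flips to −; running = −2759.4000
Stage 2 [50T→23T]: ω = 2759.4000×50/23 = 5998.6957 rpm, dir flips to +; running = +5998.6957
Stage 3 [23T→13T]: ω = 5998.6957×23/13 = 10613.0769 rpm, dir flips to −; running = −10613.0769
Stage 4 [75T→28T]: ω = 10613.0769×75/28 = 28427.8846 rpm, dir flips to +; running = +28427.8846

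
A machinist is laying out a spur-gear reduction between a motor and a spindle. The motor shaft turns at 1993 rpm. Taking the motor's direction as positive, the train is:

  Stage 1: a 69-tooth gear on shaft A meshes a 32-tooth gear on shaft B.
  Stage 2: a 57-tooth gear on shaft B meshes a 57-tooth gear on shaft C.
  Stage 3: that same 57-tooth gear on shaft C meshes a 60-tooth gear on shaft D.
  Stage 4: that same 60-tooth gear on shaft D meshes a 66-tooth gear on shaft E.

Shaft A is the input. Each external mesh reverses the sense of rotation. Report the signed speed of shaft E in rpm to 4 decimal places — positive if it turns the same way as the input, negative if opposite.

Stage 1 [69T→32T]: ω = 1993.0000×69/32 = 4297.4062 rpm, dir flips to −; running = −4297.4062
Stage 2 [57T→57T]: ω = 4297.4062×57/57 = 4297.4062 rpm, dir flips to +; running = +4297.4062
Stage 3 [57T→60T]: ω = 4297.4062×57/60 = 4082.5359 rpm, dir flips to −; running = −4082.5359
Stage 4 [60T→66T]: ω = 4082.5359×60/66 = 3711.3963 rpm, dir flips to +; running = +3711.3963

+3711.3963 rpm (same as input, |ω| = 3711.3963 rpm)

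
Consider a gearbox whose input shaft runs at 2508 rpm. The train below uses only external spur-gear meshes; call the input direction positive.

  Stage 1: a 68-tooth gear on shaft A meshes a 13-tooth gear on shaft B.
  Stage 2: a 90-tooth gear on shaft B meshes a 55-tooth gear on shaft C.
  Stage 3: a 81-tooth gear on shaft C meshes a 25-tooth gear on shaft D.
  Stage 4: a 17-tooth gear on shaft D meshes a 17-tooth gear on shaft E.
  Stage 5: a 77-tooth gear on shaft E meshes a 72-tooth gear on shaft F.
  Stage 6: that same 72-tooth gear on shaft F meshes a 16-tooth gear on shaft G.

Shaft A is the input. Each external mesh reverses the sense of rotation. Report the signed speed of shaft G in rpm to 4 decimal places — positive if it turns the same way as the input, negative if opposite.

+334725.3969 rpm (same as input, |ω| = 334725.3969 rpm)

Stage 1 [68T→13T]: ω = 2508.0000×68/13 = 13118.7692 rpm, dir flips to −; running = −13118.7692
Stage 2 [90T→55T]: ω = 13118.7692×90/55 = 21467.0769 rpm, dir flips to +; running = +21467.0769
Stage 3 [81T→25T]: ω = 21467.0769×81/25 = 69553.3292 rpm, dir flips to −; running = −69553.3292
Stage 4 [17T→17T]: ω = 69553.3292×17/17 = 69553.3292 rpm, dir flips to +; running = +69553.3292
Stage 5 [77T→72T]: ω = 69553.3292×77/72 = 74383.4215 rpm, dir flips to −; running = −74383.4215
Stage 6 [72T→16T]: ω = 74383.4215×72/16 = 334725.3969 rpm, dir flips to +; running = +334725.3969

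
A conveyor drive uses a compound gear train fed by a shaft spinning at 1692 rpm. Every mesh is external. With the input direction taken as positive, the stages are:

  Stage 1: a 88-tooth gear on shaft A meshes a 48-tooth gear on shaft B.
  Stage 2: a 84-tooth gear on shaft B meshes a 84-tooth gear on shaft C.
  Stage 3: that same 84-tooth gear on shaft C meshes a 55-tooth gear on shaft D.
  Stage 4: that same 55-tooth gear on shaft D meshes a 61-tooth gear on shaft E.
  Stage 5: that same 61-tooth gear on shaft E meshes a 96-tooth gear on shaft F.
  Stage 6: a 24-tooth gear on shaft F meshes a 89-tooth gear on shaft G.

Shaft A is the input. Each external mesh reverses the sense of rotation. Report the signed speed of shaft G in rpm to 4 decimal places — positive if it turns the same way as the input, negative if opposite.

Stage 1 [88T→48T]: ω = 1692.0000×88/48 = 3102.0000 rpm, dir flips to −; running = −3102.0000
Stage 2 [84T→84T]: ω = 3102.0000×84/84 = 3102.0000 rpm, dir flips to +; running = +3102.0000
Stage 3 [84T→55T]: ω = 3102.0000×84/55 = 4737.6000 rpm, dir flips to −; running = −4737.6000
Stage 4 [55T→61T]: ω = 4737.6000×55/61 = 4271.6066 rpm, dir flips to +; running = +4271.6066
Stage 5 [61T→96T]: ω = 4271.6066×61/96 = 2714.2500 rpm, dir flips to −; running = −2714.2500
Stage 6 [24T→89T]: ω = 2714.2500×24/89 = 731.9326 rpm, dir flips to +; running = +731.9326

+731.9326 rpm (same as input, |ω| = 731.9326 rpm)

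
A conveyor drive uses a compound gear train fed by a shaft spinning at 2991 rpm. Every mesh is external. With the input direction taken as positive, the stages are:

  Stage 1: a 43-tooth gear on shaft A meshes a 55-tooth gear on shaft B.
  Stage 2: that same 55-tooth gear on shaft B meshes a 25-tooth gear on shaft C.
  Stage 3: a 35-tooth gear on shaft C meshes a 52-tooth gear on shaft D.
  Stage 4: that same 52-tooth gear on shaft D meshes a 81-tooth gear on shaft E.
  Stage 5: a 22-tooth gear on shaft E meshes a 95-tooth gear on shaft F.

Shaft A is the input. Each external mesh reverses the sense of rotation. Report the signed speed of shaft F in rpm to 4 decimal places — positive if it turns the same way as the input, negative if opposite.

-514.7863 rpm (opposite to input, |ω| = 514.7863 rpm)

Stage 1 [43T→55T]: ω = 2991.0000×43/55 = 2338.4182 rpm, dir flips to −; running = −2338.4182
Stage 2 [55T→25T]: ω = 2338.4182×55/25 = 5144.5200 rpm, dir flips to +; running = +5144.5200
Stage 3 [35T→52T]: ω = 5144.5200×35/52 = 3462.6577 rpm, dir flips to −; running = −3462.6577
Stage 4 [52T→81T]: ω = 3462.6577×52/81 = 2222.9407 rpm, dir flips to +; running = +2222.9407
Stage 5 [22T→95T]: ω = 2222.9407×22/95 = 514.7863 rpm, dir flips to −; running = −514.7863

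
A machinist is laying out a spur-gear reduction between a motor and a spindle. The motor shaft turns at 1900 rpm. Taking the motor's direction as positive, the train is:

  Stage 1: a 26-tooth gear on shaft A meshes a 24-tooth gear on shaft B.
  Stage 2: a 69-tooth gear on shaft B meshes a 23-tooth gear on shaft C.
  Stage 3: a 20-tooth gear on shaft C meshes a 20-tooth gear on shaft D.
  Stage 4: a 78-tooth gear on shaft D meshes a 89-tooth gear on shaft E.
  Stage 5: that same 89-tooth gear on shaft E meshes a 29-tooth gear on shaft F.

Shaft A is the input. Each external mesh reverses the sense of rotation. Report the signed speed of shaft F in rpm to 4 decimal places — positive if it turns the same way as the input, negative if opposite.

-16608.6207 rpm (opposite to input, |ω| = 16608.6207 rpm)

Stage 1 [26T→24T]: ω = 1900.0000×26/24 = 2058.3333 rpm, dir flips to −; running = −2058.3333
Stage 2 [69T→23T]: ω = 2058.3333×69/23 = 6175.0000 rpm, dir flips to +; running = +6175.0000
Stage 3 [20T→20T]: ω = 6175.0000×20/20 = 6175.0000 rpm, dir flips to −; running = −6175.0000
Stage 4 [78T→89T]: ω = 6175.0000×78/89 = 5411.7978 rpm, dir flips to +; running = +5411.7978
Stage 5 [89T→29T]: ω = 5411.7978×89/29 = 16608.6207 rpm, dir flips to −; running = −16608.6207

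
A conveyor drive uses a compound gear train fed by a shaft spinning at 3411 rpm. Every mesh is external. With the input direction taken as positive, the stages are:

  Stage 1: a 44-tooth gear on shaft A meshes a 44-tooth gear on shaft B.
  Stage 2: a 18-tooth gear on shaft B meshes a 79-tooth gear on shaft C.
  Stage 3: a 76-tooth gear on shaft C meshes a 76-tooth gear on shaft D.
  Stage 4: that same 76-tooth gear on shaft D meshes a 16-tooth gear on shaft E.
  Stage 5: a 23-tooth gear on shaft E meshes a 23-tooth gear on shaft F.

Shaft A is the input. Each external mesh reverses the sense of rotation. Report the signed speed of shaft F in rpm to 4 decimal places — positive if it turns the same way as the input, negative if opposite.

Stage 1 [44T→44T]: ω = 3411.0000×44/44 = 3411.0000 rpm, dir flips to −; running = −3411.0000
Stage 2 [18T→79T]: ω = 3411.0000×18/79 = 777.1899 rpm, dir flips to +; running = +777.1899
Stage 3 [76T→76T]: ω = 777.1899×76/76 = 777.1899 rpm, dir flips to −; running = −777.1899
Stage 4 [76T→16T]: ω = 777.1899×76/16 = 3691.6519 rpm, dir flips to +; running = +3691.6519
Stage 5 [23T→23T]: ω = 3691.6519×23/23 = 3691.6519 rpm, dir flips to −; running = −3691.6519

-3691.6519 rpm (opposite to input, |ω| = 3691.6519 rpm)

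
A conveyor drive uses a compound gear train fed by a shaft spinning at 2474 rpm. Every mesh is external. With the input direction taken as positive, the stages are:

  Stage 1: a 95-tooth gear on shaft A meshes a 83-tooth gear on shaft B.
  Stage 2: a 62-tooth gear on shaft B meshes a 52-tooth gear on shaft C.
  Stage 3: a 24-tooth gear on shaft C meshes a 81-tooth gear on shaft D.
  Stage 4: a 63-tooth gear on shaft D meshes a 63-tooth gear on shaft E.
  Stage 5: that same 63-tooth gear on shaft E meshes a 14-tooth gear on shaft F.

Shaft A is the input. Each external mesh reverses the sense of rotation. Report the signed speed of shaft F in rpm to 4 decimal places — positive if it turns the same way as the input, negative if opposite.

-4501.6559 rpm (opposite to input, |ω| = 4501.6559 rpm)

Stage 1 [95T→83T]: ω = 2474.0000×95/83 = 2831.6867 rpm, dir flips to −; running = −2831.6867
Stage 2 [62T→52T]: ω = 2831.6867×62/52 = 3376.2419 rpm, dir flips to +; running = +3376.2419
Stage 3 [24T→81T]: ω = 3376.2419×24/81 = 1000.3680 rpm, dir flips to −; running = −1000.3680
Stage 4 [63T→63T]: ω = 1000.3680×63/63 = 1000.3680 rpm, dir flips to +; running = +1000.3680
Stage 5 [63T→14T]: ω = 1000.3680×63/14 = 4501.6559 rpm, dir flips to −; running = −4501.6559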